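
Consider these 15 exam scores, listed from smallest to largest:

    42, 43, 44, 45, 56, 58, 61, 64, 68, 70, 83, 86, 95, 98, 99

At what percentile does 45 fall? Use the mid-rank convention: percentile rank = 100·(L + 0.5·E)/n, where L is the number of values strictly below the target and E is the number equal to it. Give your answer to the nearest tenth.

23.3

Count below 45: L = 3; count equal: E = 1; n = 15.
Percentile rank = 100·(3 + 0.5·1)/15 = 100·3.5/15 = 23.33.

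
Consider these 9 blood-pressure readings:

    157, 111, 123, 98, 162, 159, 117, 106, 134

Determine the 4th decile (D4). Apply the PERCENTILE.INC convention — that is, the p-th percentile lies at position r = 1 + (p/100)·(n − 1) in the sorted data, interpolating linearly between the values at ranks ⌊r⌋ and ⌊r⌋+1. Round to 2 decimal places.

118.20

Sorted: 98, 106, 111, 117, 123, 134, 157, 159, 162.
n = 9.
r = 1 + (40/100)·(9 − 1) = 1 + 3.2 = 4.2.
Rank 4 is 117 and rank 5 is 123.
Interpolate: 117 + 0.2·(123 − 117) = 117 + 0.2·6 = 118.2.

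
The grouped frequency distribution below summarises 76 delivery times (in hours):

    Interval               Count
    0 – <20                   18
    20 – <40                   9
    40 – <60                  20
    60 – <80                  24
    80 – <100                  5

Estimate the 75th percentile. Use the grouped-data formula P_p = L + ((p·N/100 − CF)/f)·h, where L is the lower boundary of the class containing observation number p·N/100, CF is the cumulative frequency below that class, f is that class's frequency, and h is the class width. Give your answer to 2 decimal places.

N = 76; target position k = 75/100 · 76 = 57.
Cumulative frequencies: 18, 27, 47, 71, 76.
Observation 57 falls in the class 60 – <80.
L = 60, CF = 47, f = 24, h = 20.
P75 = 60 + ((57 − 47)/24)·20 = 60 + 8.33333 = 68.3333.

68.33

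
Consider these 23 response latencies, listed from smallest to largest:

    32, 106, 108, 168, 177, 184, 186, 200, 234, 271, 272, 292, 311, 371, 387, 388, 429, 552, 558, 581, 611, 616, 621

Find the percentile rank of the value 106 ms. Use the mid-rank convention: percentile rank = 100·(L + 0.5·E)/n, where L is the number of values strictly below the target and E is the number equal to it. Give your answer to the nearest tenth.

Count below 106: L = 1; count equal: E = 1; n = 23.
Percentile rank = 100·(1 + 0.5·1)/23 = 100·1.5/23 = 6.522.

6.5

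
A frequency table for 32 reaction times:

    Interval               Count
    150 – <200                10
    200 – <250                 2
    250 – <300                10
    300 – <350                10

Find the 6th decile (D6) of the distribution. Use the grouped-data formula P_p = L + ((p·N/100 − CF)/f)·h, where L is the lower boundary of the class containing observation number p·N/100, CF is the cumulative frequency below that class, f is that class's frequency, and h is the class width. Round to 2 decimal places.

N = 32; target position k = 60/100 · 32 = 19.2.
Cumulative frequencies: 10, 12, 22, 32.
Observation 19.2 falls in the class 250 – <300.
L = 250, CF = 12, f = 10, h = 50.
P60 = 250 + ((19.2 − 12)/10)·50 = 250 + 36 = 286.

286.00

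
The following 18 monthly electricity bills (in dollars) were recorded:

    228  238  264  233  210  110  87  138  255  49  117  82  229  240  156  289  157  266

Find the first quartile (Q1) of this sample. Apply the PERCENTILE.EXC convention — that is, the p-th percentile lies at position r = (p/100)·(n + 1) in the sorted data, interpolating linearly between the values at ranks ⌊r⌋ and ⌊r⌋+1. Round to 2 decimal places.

Sorted: 49, 82, 87, 110, 117, 138, 156, 157, 210, 228, 229, 233, 238, 240, 255, 264, 266, 289.
n = 18.
r = (25/100)·(18 + 1) = 4.75.
Rank 4 is 110 and rank 5 is 117.
Interpolate: 110 + 0.75·(117 − 110) = 110 + 0.75·7 = 115.25.

115.25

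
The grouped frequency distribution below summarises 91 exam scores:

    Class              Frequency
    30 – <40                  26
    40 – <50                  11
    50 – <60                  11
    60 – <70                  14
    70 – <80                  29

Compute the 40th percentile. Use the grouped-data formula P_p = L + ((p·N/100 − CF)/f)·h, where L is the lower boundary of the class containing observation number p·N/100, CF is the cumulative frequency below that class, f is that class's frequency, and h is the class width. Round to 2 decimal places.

49.45

N = 91; target position k = 40/100 · 91 = 36.4.
Cumulative frequencies: 26, 37, 48, 62, 91.
Observation 36.4 falls in the class 40 – <50.
L = 40, CF = 26, f = 11, h = 10.
P40 = 40 + ((36.4 − 26)/11)·10 = 40 + 9.45455 = 49.4545.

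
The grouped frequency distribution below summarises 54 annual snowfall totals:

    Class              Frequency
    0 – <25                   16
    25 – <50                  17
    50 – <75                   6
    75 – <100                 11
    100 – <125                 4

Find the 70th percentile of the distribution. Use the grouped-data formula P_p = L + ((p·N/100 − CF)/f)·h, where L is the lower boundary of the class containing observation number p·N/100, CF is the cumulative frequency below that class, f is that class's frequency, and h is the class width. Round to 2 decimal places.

N = 54; target position k = 70/100 · 54 = 37.8.
Cumulative frequencies: 16, 33, 39, 50, 54.
Observation 37.8 falls in the class 50 – <75.
L = 50, CF = 33, f = 6, h = 25.
P70 = 50 + ((37.8 − 33)/6)·25 = 50 + 20 = 70.

70.00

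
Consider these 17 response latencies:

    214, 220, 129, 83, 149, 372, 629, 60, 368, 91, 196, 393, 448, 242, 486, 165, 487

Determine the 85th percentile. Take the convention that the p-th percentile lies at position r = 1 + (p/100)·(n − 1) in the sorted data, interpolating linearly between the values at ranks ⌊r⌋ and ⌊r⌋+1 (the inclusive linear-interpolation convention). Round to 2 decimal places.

Sorted: 60, 83, 91, 129, 149, 165, 196, 214, 220, 242, 368, 372, 393, 448, 486, 487, 629.
n = 17.
r = 1 + (85/100)·(17 − 1) = 1 + 13.6 = 14.6.
Rank 14 is 448 and rank 15 is 486.
Interpolate: 448 + 0.6·(486 − 448) = 448 + 0.6·38 = 470.8.

470.80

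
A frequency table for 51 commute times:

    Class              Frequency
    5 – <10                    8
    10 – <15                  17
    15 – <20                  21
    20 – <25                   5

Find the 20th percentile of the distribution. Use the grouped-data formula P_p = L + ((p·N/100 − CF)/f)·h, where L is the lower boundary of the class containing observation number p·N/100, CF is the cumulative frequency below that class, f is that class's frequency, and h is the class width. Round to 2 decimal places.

N = 51; target position k = 20/100 · 51 = 10.2.
Cumulative frequencies: 8, 25, 46, 51.
Observation 10.2 falls in the class 10 – <15.
L = 10, CF = 8, f = 17, h = 5.
P20 = 10 + ((10.2 − 8)/17)·5 = 10 + 0.647059 = 10.6471.

10.65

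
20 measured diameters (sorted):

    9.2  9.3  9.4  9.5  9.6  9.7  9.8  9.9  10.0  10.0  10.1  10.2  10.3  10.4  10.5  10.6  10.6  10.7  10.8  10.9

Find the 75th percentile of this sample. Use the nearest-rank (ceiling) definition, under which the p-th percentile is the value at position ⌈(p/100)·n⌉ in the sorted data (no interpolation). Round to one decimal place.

n = 20.
Position = ⌈75/100 · 20⌉ = ⌈15⌉ = 15.
The value at rank 15 is 10.5.

10.5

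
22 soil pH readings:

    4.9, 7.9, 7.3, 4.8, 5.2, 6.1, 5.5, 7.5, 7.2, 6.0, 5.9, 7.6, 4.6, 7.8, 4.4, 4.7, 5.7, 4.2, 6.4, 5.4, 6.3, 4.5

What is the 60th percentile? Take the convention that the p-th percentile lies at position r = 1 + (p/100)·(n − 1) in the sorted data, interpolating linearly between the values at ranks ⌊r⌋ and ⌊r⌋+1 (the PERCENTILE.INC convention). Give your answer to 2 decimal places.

Sorted: 4.2, 4.4, 4.5, 4.6, 4.7, 4.8, 4.9, 5.2, 5.4, 5.5, 5.7, 5.9, 6.0, 6.1, 6.3, 6.4, 7.2, 7.3, 7.5, 7.6, 7.8, 7.9.
n = 22.
r = 1 + (60/100)·(22 − 1) = 1 + 12.6 = 13.6.
Rank 13 is 6.0 and rank 14 is 6.1.
Interpolate: 6.0 + 0.6·(6.1 − 6.0) = 6.0 + 0.6·0.1 = 6.06.

6.06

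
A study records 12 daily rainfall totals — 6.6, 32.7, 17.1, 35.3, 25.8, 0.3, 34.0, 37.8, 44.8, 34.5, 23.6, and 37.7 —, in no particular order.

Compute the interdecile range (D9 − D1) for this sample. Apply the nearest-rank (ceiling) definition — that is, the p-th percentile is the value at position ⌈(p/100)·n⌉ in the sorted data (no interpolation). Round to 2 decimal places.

31.20

Sorted: 0.3, 6.6, 17.1, 23.6, 25.8, 32.7, 34.0, 34.5, 35.3, 37.7, 37.8, 44.8.
n = 12.
P10: rank ⌈10/100·12⌉ = 2 → 6.6.
P90: rank ⌈90/100·12⌉ = 11 → 37.8.
Difference: 37.8 − 6.6 = 31.2.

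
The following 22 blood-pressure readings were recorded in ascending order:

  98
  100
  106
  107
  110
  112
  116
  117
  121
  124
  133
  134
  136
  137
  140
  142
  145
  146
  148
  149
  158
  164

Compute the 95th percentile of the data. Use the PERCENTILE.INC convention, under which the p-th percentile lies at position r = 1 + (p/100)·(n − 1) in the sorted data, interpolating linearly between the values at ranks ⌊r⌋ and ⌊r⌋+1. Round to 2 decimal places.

157.55

n = 22.
r = 1 + (95/100)·(22 − 1) = 1 + 19.95 = 20.95.
Rank 20 is 149 and rank 21 is 158.
Interpolate: 149 + 0.95·(158 − 149) = 149 + 0.95·9 = 157.55.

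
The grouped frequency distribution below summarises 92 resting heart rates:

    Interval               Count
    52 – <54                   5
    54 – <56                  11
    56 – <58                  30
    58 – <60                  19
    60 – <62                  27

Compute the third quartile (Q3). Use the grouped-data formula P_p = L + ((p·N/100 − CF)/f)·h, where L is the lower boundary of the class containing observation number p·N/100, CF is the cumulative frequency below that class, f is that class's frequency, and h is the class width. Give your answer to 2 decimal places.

N = 92; target position k = 75/100 · 92 = 69.
Cumulative frequencies: 5, 16, 46, 65, 92.
Observation 69 falls in the class 60 – <62.
L = 60, CF = 65, f = 27, h = 2.
P75 = 60 + ((69 − 65)/27)·2 = 60 + 0.296296 = 60.2963.

60.30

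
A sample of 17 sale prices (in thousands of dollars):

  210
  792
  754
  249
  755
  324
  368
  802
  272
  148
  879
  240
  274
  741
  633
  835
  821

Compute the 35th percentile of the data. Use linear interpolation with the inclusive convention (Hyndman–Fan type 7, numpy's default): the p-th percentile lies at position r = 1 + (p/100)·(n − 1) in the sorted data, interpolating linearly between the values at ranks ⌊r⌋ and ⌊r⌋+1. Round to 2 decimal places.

304.00

Sorted: 148, 210, 240, 249, 272, 274, 324, 368, 633, 741, 754, 755, 792, 802, 821, 835, 879.
n = 17.
r = 1 + (35/100)·(17 − 1) = 1 + 5.6 = 6.6.
Rank 6 is 274 and rank 7 is 324.
Interpolate: 274 + 0.6·(324 − 274) = 274 + 0.6·50 = 304.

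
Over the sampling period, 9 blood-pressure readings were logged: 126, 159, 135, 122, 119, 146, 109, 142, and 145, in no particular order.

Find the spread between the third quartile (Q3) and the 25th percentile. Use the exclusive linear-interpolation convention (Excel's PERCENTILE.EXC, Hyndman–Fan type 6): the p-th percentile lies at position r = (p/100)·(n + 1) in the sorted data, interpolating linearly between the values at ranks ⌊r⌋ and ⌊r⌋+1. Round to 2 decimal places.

Sorted: 109, 119, 122, 126, 135, 142, 145, 146, 159.
n = 9.
P25: r = 2.5; ranks 2–3 are 119, 122; interpolating gives 120.5.
P75: r = 7.5; ranks 7–8 are 145, 146; interpolating gives 145.5.
Difference: 145.5 − 120.5 = 25.

25.00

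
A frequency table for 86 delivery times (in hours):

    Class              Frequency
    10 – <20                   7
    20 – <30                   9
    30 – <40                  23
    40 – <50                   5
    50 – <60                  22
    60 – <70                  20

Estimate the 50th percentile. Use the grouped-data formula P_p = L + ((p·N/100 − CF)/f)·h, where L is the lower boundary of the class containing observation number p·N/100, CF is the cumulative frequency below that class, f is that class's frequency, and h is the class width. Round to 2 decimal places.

N = 86; target position k = 50/100 · 86 = 43.
Cumulative frequencies: 7, 16, 39, 44, 66, 86.
Observation 43 falls in the class 40 – <50.
L = 40, CF = 39, f = 5, h = 10.
P50 = 40 + ((43 − 39)/5)·10 = 40 + 8 = 48.

48.00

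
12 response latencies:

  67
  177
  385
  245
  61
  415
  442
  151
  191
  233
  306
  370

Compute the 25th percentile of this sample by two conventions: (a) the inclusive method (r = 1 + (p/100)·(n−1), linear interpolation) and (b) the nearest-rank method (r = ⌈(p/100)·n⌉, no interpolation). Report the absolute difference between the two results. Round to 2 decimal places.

19.50

Sorted: 61, 67, 151, 177, 191, 233, 245, 306, 370, 385, 415, 442.
n = 12.
(a) r = 3.75; between ranks 3 (151) and 4 (177): 170.5.
(b) the nearest-rank method: rank 3 → 151.
|170.5 − 151| = 19.5.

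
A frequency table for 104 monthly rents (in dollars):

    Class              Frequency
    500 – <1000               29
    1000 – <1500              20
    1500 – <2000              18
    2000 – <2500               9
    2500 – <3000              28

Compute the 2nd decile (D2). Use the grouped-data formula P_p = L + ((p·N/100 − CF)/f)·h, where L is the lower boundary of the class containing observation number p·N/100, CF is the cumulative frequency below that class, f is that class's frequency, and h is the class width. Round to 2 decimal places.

858.62

N = 104; target position k = 20/100 · 104 = 20.8.
Cumulative frequencies: 29, 49, 67, 76, 104.
Observation 20.8 falls in the class 500 – <1000.
L = 500, CF = 0, f = 29, h = 500.
P20 = 500 + ((20.8 − 0)/29)·500 = 500 + 358.621 = 858.621.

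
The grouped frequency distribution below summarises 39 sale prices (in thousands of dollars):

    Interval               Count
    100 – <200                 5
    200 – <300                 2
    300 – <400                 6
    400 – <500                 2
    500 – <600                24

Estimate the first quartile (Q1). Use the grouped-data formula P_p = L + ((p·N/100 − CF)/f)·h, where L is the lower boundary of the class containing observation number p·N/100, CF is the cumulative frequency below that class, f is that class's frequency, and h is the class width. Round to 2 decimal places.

N = 39; target position k = 25/100 · 39 = 9.75.
Cumulative frequencies: 5, 7, 13, 15, 39.
Observation 9.75 falls in the class 300 – <400.
L = 300, CF = 7, f = 6, h = 100.
P25 = 300 + ((9.75 − 7)/6)·100 = 300 + 45.8333 = 345.833.

345.83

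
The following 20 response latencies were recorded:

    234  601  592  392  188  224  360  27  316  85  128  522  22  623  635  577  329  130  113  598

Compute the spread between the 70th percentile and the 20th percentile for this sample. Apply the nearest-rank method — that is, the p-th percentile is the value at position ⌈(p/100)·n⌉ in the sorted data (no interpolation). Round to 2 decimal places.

409.00

Sorted: 22, 27, 85, 113, 128, 130, 188, 224, 234, 316, 329, 360, 392, 522, 577, 592, 598, 601, 623, 635.
n = 20.
P20: rank ⌈20/100·20⌉ = 4 → 113.
P70: rank ⌈70/100·20⌉ = 14 → 522.
Difference: 522 − 113 = 409.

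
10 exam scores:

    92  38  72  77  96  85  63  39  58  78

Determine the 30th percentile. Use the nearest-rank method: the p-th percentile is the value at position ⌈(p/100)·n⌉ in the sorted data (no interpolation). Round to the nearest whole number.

Sorted: 38, 39, 58, 63, 72, 77, 78, 85, 92, 96.
n = 10.
Position = ⌈30/100 · 10⌉ = ⌈3⌉ = 3.
The value at rank 3 is 58.

58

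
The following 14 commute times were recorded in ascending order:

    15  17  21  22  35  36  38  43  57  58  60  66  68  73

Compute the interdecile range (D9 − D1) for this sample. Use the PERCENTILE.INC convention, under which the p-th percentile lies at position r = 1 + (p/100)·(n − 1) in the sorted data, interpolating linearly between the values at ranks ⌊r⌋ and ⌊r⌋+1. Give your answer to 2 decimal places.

49.20

n = 14.
P10: r = 2.3; ranks 2–3 are 17, 21; interpolating gives 18.2.
P90: r = 12.7; ranks 12–13 are 66, 68; interpolating gives 67.4.
Difference: 67.4 − 18.2 = 49.2.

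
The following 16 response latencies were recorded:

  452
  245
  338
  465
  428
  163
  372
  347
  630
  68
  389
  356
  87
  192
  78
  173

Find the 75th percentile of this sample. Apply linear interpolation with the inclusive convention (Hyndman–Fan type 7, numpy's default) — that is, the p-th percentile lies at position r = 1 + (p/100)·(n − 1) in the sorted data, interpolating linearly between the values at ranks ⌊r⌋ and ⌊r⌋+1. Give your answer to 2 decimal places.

Sorted: 68, 78, 87, 163, 173, 192, 245, 338, 347, 356, 372, 389, 428, 452, 465, 630.
n = 16.
r = 1 + (75/100)·(16 − 1) = 1 + 11.25 = 12.25.
Rank 12 is 389 and rank 13 is 428.
Interpolate: 389 + 0.25·(428 − 389) = 389 + 0.25·39 = 398.75.

398.75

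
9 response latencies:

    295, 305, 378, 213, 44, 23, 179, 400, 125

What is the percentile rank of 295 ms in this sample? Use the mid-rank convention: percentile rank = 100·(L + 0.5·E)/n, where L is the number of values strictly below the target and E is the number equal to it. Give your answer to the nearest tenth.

61.1

Sorted: 23, 44, 125, 179, 213, 295, 305, 378, 400.
Count below 295: L = 5; count equal: E = 1; n = 9.
Percentile rank = 100·(5 + 0.5·1)/9 = 100·5.5/9 = 61.11.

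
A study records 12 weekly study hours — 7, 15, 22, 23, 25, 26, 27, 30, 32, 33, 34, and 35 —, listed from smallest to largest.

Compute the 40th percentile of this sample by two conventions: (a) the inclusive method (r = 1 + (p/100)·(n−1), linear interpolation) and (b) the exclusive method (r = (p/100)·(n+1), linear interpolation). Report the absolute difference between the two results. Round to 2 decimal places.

n = 12.
(a) r = 5.4; between ranks 5 (25) and 6 (26): 25.4.
(b) r = 5.2; between ranks 5 (25) and 6 (26): 25.2.
|25.4 − 25.2| = 0.2.

0.20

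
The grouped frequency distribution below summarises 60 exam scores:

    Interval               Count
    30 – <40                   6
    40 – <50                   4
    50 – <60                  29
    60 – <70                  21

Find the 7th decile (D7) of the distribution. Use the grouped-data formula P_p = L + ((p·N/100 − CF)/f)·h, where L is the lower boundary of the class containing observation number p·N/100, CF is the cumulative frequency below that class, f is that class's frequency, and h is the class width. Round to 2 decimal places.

61.43

N = 60; target position k = 70/100 · 60 = 42.
Cumulative frequencies: 6, 10, 39, 60.
Observation 42 falls in the class 60 – <70.
L = 60, CF = 39, f = 21, h = 10.
P70 = 60 + ((42 − 39)/21)·10 = 60 + 1.42857 = 61.4286.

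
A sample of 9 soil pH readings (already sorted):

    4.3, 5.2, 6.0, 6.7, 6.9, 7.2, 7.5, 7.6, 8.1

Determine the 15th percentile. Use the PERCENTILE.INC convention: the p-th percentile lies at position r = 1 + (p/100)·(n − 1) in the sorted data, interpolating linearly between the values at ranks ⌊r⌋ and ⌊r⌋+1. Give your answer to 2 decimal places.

5.36

n = 9.
r = 1 + (15/100)·(9 − 1) = 1 + 1.2 = 2.2.
Rank 2 is 5.2 and rank 3 is 6.0.
Interpolate: 5.2 + 0.2·(6.0 − 5.2) = 5.2 + 0.2·0.8 = 5.36.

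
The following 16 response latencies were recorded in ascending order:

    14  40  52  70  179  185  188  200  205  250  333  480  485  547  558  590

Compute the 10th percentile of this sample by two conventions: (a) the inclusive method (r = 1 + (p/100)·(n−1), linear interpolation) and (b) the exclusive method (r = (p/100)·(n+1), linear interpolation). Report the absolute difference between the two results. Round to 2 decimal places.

n = 16.
(a) r = 2.5; between ranks 2 (40) and 3 (52): 46.
(b) r = 1.7; between ranks 1 (14) and 2 (40): 32.2.
|46 − 32.2| = 13.8.

13.80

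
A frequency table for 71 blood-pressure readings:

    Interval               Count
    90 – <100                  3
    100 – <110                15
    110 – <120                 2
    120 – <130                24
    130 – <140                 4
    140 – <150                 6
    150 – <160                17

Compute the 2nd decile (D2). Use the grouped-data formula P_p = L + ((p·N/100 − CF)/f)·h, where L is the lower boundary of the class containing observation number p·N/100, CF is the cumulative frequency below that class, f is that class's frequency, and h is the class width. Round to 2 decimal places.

N = 71; target position k = 20/100 · 71 = 14.2.
Cumulative frequencies: 3, 18, 20, 44, 48, 54, 71.
Observation 14.2 falls in the class 100 – <110.
L = 100, CF = 3, f = 15, h = 10.
P20 = 100 + ((14.2 − 3)/15)·10 = 100 + 7.46667 = 107.467.

107.47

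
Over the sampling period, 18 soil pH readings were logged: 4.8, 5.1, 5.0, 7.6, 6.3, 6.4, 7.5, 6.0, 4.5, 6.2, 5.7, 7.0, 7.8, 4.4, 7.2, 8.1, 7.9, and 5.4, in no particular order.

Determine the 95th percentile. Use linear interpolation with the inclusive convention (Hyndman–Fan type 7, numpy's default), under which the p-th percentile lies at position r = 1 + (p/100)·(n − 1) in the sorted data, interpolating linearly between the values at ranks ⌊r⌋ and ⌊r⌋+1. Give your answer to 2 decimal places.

Sorted: 4.4, 4.5, 4.8, 5.0, 5.1, 5.4, 5.7, 6.0, 6.2, 6.3, 6.4, 7.0, 7.2, 7.5, 7.6, 7.8, 7.9, 8.1.
n = 18.
r = 1 + (95/100)·(18 − 1) = 1 + 16.15 = 17.15.
Rank 17 is 7.9 and rank 18 is 8.1.
Interpolate: 7.9 + 0.15·(8.1 − 7.9) = 7.9 + 0.15·0.2 = 7.93.

7.93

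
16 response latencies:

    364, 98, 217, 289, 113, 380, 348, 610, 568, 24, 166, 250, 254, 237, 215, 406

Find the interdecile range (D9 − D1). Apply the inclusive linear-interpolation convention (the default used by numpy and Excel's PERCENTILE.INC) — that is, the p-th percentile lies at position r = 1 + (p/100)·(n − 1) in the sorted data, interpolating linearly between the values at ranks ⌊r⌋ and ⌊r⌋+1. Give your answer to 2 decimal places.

Sorted: 24, 98, 113, 166, 215, 217, 237, 250, 254, 289, 348, 364, 380, 406, 568, 610.
n = 16.
P10: r = 2.5; ranks 2–3 are 98, 113; interpolating gives 105.5.
P90: r = 14.5; ranks 14–15 are 406, 568; interpolating gives 487.
Difference: 487 − 105.5 = 381.5.

381.50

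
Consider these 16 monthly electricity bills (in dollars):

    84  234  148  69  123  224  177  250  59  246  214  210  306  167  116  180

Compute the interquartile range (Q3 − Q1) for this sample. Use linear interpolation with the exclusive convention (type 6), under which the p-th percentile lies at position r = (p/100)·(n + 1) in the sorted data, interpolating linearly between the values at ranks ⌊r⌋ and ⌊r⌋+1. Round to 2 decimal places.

113.75

Sorted: 59, 69, 84, 116, 123, 148, 167, 177, 180, 210, 214, 224, 234, 246, 250, 306.
n = 16.
P25: r = 4.25; ranks 4–5 are 116, 123; interpolating gives 117.75.
P75: r = 12.75; ranks 12–13 are 224, 234; interpolating gives 231.5.
Difference: 231.5 − 117.75 = 113.75.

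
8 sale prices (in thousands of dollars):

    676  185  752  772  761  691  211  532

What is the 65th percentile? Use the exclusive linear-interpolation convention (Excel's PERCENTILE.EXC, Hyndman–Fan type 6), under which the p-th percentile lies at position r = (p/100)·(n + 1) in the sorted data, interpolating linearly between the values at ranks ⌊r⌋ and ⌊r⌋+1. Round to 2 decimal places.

742.85

Sorted: 185, 211, 532, 676, 691, 752, 761, 772.
n = 8.
r = (65/100)·(8 + 1) = 5.85.
Rank 5 is 691 and rank 6 is 752.
Interpolate: 691 + 0.85·(752 − 691) = 691 + 0.85·61 = 742.85.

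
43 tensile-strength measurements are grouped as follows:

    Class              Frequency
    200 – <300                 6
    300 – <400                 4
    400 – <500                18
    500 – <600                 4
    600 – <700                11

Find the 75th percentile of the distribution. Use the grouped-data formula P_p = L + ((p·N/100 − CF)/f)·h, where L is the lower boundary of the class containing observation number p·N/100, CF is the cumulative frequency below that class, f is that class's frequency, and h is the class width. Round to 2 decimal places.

N = 43; target position k = 75/100 · 43 = 32.25.
Cumulative frequencies: 6, 10, 28, 32, 43.
Observation 32.25 falls in the class 600 – <700.
L = 600, CF = 32, f = 11, h = 100.
P75 = 600 + ((32.25 − 32)/11)·100 = 600 + 2.27273 = 602.273.

602.27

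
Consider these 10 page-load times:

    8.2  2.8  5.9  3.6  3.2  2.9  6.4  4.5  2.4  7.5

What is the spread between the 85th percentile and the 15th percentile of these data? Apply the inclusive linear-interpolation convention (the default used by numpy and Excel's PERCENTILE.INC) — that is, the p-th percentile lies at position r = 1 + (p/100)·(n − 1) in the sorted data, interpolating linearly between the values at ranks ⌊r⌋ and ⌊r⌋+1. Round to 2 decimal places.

4.28

Sorted: 2.4, 2.8, 2.9, 3.2, 3.6, 4.5, 5.9, 6.4, 7.5, 8.2.
n = 10.
P15: r = 2.35; ranks 2–3 are 2.8, 2.9; interpolating gives 2.835.
P85: r = 8.65; ranks 8–9 are 6.4, 7.5; interpolating gives 7.115.
Difference: 7.115 − 2.835 = 4.28.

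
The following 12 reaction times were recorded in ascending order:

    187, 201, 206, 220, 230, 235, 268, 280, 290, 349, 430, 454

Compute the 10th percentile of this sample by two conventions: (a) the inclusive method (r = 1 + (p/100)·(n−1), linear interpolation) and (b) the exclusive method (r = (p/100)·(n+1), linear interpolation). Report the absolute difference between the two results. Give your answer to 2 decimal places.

10.30

n = 12.
(a) r = 2.1; between ranks 2 (201) and 3 (206): 201.5.
(b) r = 1.3; between ranks 1 (187) and 2 (201): 191.2.
|201.5 − 191.2| = 10.3.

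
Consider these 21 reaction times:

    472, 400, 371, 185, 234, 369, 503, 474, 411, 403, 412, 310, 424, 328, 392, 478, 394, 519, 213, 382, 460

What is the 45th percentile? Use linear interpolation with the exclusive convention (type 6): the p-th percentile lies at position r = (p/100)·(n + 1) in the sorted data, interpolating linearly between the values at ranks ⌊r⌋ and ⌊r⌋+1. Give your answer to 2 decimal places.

393.80

Sorted: 185, 213, 234, 310, 328, 369, 371, 382, 392, 394, 400, 403, 411, 412, 424, 460, 472, 474, 478, 503, 519.
n = 21.
r = (45/100)·(21 + 1) = 9.9.
Rank 9 is 392 and rank 10 is 394.
Interpolate: 392 + 0.9·(394 − 392) = 392 + 0.9·2 = 393.8.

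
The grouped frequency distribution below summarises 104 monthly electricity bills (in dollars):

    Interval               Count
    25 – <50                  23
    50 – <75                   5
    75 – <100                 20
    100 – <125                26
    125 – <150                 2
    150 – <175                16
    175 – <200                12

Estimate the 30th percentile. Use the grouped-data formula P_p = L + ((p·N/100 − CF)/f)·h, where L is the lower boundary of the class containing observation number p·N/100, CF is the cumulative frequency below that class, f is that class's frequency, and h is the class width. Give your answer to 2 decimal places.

N = 104; target position k = 30/100 · 104 = 31.2.
Cumulative frequencies: 23, 28, 48, 74, 76, 92, 104.
Observation 31.2 falls in the class 75 – <100.
L = 75, CF = 28, f = 20, h = 25.
P30 = 75 + ((31.2 − 28)/20)·25 = 75 + 4 = 79.

79.00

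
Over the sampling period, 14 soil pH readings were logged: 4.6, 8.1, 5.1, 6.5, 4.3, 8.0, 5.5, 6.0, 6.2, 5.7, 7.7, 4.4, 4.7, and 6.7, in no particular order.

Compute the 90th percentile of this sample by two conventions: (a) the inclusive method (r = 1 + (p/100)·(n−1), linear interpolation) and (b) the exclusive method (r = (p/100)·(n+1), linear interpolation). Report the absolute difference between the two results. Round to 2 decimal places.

Sorted: 4.3, 4.4, 4.6, 4.7, 5.1, 5.5, 5.7, 6.0, 6.2, 6.5, 6.7, 7.7, 8.0, 8.1.
n = 14.
(a) r = 12.7; between ranks 12 (7.7) and 13 (8.0): 7.91.
(b) r = 13.5; between ranks 13 (8.0) and 14 (8.1): 8.05.
|7.91 − 8.05| = 0.14.

0.14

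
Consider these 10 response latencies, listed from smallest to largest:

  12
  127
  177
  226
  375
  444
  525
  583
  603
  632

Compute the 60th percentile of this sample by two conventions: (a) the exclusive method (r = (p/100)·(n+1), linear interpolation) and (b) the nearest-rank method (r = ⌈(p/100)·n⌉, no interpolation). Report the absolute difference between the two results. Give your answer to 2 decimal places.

n = 10.
(a) r = 6.6; between ranks 6 (444) and 7 (525): 492.6.
(b) the nearest-rank method: rank 6 → 444.
|492.6 − 444| = 48.6.

48.60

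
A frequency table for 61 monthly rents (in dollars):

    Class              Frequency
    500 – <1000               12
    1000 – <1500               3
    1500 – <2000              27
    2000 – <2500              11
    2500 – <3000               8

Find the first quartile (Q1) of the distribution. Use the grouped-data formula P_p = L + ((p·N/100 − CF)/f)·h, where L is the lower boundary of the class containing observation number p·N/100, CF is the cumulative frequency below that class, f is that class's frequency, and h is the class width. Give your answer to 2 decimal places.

N = 61; target position k = 25/100 · 61 = 15.25.
Cumulative frequencies: 12, 15, 42, 53, 61.
Observation 15.25 falls in the class 1500 – <2000.
L = 1500, CF = 15, f = 27, h = 500.
P25 = 1500 + ((15.25 − 15)/27)·500 = 1500 + 4.62963 = 1504.63.

1504.63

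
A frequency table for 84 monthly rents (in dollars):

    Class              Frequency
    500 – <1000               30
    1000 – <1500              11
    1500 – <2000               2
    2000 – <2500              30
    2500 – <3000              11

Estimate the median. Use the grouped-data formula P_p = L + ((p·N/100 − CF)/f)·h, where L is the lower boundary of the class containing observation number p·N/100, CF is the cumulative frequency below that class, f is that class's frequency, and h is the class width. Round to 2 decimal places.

N = 84; target position k = 50/100 · 84 = 42.
Cumulative frequencies: 30, 41, 43, 73, 84.
Observation 42 falls in the class 1500 – <2000.
L = 1500, CF = 41, f = 2, h = 500.
P50 = 1500 + ((42 − 41)/2)·500 = 1500 + 250 = 1750.

1750.00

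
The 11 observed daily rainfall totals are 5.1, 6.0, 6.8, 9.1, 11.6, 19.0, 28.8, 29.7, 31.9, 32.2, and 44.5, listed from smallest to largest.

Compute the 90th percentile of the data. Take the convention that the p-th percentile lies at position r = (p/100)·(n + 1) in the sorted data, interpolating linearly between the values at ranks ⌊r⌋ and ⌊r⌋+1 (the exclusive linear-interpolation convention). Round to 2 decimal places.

n = 11.
r = (90/100)·(11 + 1) = 10.8.
Rank 10 is 32.2 and rank 11 is 44.5.
Interpolate: 32.2 + 0.8·(44.5 − 32.2) = 32.2 + 0.8·12.3 = 42.04.

42.04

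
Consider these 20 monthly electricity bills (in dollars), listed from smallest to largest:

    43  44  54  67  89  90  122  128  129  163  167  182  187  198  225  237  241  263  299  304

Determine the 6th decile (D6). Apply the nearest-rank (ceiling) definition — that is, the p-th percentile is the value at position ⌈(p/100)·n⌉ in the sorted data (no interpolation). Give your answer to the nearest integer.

182

n = 20.
Position = ⌈60/100 · 20⌉ = ⌈12⌉ = 12.
The value at rank 12 is 182.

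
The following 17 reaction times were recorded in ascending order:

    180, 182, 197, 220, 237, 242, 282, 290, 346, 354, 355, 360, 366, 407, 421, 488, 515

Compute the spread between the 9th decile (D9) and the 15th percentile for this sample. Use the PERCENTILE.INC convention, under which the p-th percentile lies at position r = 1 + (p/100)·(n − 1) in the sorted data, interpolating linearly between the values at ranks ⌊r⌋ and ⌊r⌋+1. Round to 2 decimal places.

n = 17.
P15: r = 3.4; ranks 3–4 are 197, 220; interpolating gives 206.2.
P90: r = 15.4; ranks 15–16 are 421, 488; interpolating gives 447.8.
Difference: 447.8 − 206.2 = 241.6.

241.60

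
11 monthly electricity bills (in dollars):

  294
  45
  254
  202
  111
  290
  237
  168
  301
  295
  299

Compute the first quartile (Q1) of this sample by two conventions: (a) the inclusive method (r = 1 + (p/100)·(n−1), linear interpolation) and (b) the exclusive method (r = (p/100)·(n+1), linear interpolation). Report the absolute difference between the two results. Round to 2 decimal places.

17.00

Sorted: 45, 111, 168, 202, 237, 254, 290, 294, 295, 299, 301.
n = 11.
(a) r = 3.5; between ranks 3 (168) and 4 (202): 185.
(b) r = 3 → value at rank 3 = 168.
|185 − 168| = 17.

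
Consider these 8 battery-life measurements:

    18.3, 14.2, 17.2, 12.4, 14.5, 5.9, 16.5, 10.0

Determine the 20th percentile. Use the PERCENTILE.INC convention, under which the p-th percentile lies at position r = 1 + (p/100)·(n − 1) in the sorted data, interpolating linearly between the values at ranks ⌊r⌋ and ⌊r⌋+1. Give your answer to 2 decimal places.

Sorted: 5.9, 10.0, 12.4, 14.2, 14.5, 16.5, 17.2, 18.3.
n = 8.
r = 1 + (20/100)·(8 − 1) = 1 + 1.4 = 2.4.
Rank 2 is 10.0 and rank 3 is 12.4.
Interpolate: 10.0 + 0.4·(12.4 − 10.0) = 10.0 + 0.4·2.4 = 10.96.

10.96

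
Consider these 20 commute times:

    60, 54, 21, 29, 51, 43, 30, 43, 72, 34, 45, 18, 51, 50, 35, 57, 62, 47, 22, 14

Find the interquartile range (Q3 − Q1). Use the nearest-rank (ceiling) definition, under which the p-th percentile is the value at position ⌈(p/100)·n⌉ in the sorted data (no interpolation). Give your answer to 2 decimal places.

22.00

Sorted: 14, 18, 21, 22, 29, 30, 34, 35, 43, 43, 45, 47, 50, 51, 51, 54, 57, 60, 62, 72.
n = 20.
P25: rank ⌈25/100·20⌉ = 5 → 29.
P75: rank ⌈75/100·20⌉ = 15 → 51.
Difference: 51 − 29 = 22.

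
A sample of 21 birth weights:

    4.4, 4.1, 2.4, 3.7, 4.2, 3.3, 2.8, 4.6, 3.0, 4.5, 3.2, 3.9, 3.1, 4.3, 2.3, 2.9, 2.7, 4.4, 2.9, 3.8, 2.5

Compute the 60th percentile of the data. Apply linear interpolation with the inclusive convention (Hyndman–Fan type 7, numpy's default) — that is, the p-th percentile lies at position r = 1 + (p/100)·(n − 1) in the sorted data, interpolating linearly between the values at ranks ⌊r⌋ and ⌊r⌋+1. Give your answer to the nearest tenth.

3.8

Sorted: 2.3, 2.4, 2.5, 2.7, 2.8, 2.9, 2.9, 3.0, 3.1, 3.2, 3.3, 3.7, 3.8, 3.9, 4.1, 4.2, 4.3, 4.4, 4.4, 4.5, 4.6.
n = 21.
r = 1 + (60/100)·(21 − 1) = 1 + 12 = 13.
r is an integer, so P60 is the value at rank 13: 3.8.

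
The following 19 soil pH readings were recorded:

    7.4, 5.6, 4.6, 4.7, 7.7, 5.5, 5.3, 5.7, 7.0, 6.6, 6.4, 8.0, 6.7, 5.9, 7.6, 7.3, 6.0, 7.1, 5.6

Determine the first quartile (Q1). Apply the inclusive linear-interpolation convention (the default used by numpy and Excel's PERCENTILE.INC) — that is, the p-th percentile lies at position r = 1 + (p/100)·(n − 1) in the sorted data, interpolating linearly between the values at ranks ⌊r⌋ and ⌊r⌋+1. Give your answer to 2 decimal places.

5.60

Sorted: 4.6, 4.7, 5.3, 5.5, 5.6, 5.6, 5.7, 5.9, 6.0, 6.4, 6.6, 6.7, 7.0, 7.1, 7.3, 7.4, 7.6, 7.7, 8.0.
n = 19.
r = 1 + (25/100)·(19 − 1) = 1 + 4.5 = 5.5.
Rank 5 is 5.6 and rank 6 is 5.6.
Interpolate: 5.6 + 0.5·(5.6 − 5.6) = 5.6 + 0.5·0 = 5.6.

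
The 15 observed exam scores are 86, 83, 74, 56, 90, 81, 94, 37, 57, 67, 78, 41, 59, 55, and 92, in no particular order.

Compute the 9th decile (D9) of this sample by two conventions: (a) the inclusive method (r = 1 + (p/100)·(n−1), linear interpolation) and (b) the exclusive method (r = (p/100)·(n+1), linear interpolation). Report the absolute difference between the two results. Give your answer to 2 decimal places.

Sorted: 37, 41, 55, 56, 57, 59, 67, 74, 78, 81, 83, 86, 90, 92, 94.
n = 15.
(a) r = 13.6; between ranks 13 (90) and 14 (92): 91.2.
(b) r = 14.4; between ranks 14 (92) and 15 (94): 92.8.
|91.2 − 92.8| = 1.6.

1.60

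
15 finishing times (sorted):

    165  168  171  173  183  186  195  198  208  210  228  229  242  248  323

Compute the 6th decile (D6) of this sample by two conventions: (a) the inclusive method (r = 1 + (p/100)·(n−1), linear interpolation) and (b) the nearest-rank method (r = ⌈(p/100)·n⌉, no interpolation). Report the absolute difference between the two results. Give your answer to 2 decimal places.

n = 15.
(a) r = 9.4; between ranks 9 (208) and 10 (210): 208.8.
(b) the nearest-rank method: rank 9 → 208.
|208.8 − 208| = 0.8.

0.80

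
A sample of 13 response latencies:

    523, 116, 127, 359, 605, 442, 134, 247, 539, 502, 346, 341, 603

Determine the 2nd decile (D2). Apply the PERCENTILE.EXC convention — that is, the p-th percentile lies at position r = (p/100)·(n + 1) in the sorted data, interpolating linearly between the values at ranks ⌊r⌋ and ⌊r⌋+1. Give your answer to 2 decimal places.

Sorted: 116, 127, 134, 247, 341, 346, 359, 442, 502, 523, 539, 603, 605.
n = 13.
r = (20/100)·(13 + 1) = 2.8.
Rank 2 is 127 and rank 3 is 134.
Interpolate: 127 + 0.8·(134 − 127) = 127 + 0.8·7 = 132.6.

132.60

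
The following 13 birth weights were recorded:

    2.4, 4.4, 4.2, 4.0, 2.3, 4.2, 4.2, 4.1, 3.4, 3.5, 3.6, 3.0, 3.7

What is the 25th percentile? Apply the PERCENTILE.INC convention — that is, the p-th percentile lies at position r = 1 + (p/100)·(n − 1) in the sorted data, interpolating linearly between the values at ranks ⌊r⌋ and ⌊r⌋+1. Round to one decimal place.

3.4

Sorted: 2.3, 2.4, 3.0, 3.4, 3.5, 3.6, 3.7, 4.0, 4.1, 4.2, 4.2, 4.2, 4.4.
n = 13.
r = 1 + (25/100)·(13 − 1) = 1 + 3 = 4.
r is an integer, so P25 is the value at rank 4: 3.4.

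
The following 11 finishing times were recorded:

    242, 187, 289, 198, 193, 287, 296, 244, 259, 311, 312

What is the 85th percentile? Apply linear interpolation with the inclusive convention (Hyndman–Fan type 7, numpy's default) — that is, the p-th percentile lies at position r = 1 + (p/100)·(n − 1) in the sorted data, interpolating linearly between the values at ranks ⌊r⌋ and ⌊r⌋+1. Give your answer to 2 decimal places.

303.50

Sorted: 187, 193, 198, 242, 244, 259, 287, 289, 296, 311, 312.
n = 11.
r = 1 + (85/100)·(11 − 1) = 1 + 8.5 = 9.5.
Rank 9 is 296 and rank 10 is 311.
Interpolate: 296 + 0.5·(311 − 296) = 296 + 0.5·15 = 303.5.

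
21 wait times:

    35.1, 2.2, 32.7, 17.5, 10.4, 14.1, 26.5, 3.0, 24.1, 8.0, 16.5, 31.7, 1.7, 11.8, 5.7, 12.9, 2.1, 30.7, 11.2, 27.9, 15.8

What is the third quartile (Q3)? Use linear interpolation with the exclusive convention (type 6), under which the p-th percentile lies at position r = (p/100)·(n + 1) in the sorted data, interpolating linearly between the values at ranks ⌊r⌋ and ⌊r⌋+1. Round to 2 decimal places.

27.20

Sorted: 1.7, 2.1, 2.2, 3.0, 5.7, 8.0, 10.4, 11.2, 11.8, 12.9, 14.1, 15.8, 16.5, 17.5, 24.1, 26.5, 27.9, 30.7, 31.7, 32.7, 35.1.
n = 21.
r = (75/100)·(21 + 1) = 16.5.
Rank 16 is 26.5 and rank 17 is 27.9.
Interpolate: 26.5 + 0.5·(27.9 − 26.5) = 26.5 + 0.5·1.4 = 27.2.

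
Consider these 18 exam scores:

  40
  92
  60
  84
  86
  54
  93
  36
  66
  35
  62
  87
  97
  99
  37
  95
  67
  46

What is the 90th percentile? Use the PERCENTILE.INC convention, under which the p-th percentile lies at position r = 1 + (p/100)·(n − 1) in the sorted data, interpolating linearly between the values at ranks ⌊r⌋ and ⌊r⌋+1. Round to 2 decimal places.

Sorted: 35, 36, 37, 40, 46, 54, 60, 62, 66, 67, 84, 86, 87, 92, 93, 95, 97, 99.
n = 18.
r = 1 + (90/100)·(18 − 1) = 1 + 15.3 = 16.3.
Rank 16 is 95 and rank 17 is 97.
Interpolate: 95 + 0.3·(97 − 95) = 95 + 0.3·2 = 95.6.

95.60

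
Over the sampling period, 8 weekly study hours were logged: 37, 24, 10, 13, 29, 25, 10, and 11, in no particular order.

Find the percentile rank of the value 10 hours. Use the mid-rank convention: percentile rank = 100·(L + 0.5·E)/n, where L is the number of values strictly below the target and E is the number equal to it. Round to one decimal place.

12.5

Sorted: 10, 10, 11, 13, 24, 25, 29, 37.
Count below 10: L = 0; count equal: E = 2; n = 8.
Percentile rank = 100·(0 + 0.5·2)/8 = 100·1/8 = 12.5.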